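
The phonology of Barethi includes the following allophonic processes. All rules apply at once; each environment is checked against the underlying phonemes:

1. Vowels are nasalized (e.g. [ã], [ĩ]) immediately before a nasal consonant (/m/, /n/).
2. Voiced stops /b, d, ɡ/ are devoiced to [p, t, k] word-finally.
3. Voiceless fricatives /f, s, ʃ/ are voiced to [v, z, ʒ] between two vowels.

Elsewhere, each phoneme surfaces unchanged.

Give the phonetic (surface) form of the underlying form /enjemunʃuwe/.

/e/ (word-initial): before a nasal consonant, so rule 1 applies → [ẽ].
/n/ (between /e/ and /j/) is unaffected → [n].
/j/ stays [j].
/e/ (between /j/ and /m/): before a nasal consonant, so rule 1 applies → [ẽ].
/m/ (between /e/ and /u/): no rule targets it → [m].
/u/ (between /m/ and /n/) occurs before a nasal consonant → [ũ] by rule 1.
/n/ stays [n].
/ʃ/ (between /n/ and /u/): rule 3 targets it, but not between two vowels → unchanged [ʃ].
/u/ (between /ʃ/ and /w/): rule 1 targets it, but not before a nasal consonant → unchanged [u].
/w/ — not in any rule's target class → [w].
/e/ (word-final): rule 1 targets it, but not before a nasal consonant → unchanged [e].

[ẽnjẽmũnʃuwe]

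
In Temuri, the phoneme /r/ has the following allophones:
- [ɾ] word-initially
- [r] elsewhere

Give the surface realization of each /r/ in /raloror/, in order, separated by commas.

[ɾ], [r], [r]

Occurrence 1 (position 1): word-initially → [ɾ].
Occurrence 2 (position 5): no conditioning environment matches → elsewhere allophone [r].
Occurrence 3 (position 7): no conditioning environment matches → elsewhere allophone [r].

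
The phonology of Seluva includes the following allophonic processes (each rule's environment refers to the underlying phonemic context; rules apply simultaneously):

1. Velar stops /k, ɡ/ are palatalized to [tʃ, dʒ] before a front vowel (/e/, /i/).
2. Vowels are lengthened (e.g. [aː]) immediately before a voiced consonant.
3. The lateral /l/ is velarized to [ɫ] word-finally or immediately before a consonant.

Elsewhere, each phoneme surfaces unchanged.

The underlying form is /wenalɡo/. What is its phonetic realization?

[weːnaːɫɡo]

Rule 2 applies to /e/ (between /w/ and /n/: before a voiced consonant) → [eː].
/a/ — between /n/ and /l/, before a voiced consonant — surfaces as [aː] (rule 2).
/l/ — between /a/ and /ɡ/, word-finally or immediately before a consonant — surfaces as [ɫ] (rule 3).
/ɡ/ (between /l/ and /o/) is in the target of rule 1 but the environment (before a front vowel) is not met → [ɡ].
/o/ (word-final): rule 2 targets it, but not before a voiced consonant → unchanged [o].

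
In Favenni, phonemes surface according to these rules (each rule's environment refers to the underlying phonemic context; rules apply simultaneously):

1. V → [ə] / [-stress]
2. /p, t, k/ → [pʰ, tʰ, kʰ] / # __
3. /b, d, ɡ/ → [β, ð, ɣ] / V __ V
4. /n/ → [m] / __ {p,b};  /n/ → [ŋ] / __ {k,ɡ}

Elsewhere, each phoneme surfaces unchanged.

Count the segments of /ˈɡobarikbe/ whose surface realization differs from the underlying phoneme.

4

Segments that undergo a rule: /b/ → [β] (rule 3); /a/ → [ə] (rule 1); /i/ → [ə] (rule 1); /e/ → [ə] (rule 1).
All other segments surface unchanged.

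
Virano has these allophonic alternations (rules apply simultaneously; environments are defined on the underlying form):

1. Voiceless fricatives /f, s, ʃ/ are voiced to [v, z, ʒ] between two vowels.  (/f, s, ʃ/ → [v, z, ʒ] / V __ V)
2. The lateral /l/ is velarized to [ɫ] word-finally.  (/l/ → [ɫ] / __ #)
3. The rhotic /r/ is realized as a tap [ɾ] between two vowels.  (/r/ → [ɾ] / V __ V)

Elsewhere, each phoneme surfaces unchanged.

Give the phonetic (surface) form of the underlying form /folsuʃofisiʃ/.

[folsuʒoviziʃ]

/f/ — word-initial; rule 1 does not apply here → [f].
/l/ — between /o/ and /s/; rule 2 does not apply here → [l].
/s/ (between /l/ and /u/): rule 1 targets it, but not between two vowels → unchanged [s].
/ʃ/ meets the environment for rule 1 (between two vowels) → [ʒ].
/f/ — between /o/ and /i/, between two vowels — surfaces as [v] (rule 1).
/s/ meets the environment for rule 1 (between two vowels) → [z].
/ʃ/ (word-final): rule 1 targets it, but not between two vowels → unchanged [ʃ].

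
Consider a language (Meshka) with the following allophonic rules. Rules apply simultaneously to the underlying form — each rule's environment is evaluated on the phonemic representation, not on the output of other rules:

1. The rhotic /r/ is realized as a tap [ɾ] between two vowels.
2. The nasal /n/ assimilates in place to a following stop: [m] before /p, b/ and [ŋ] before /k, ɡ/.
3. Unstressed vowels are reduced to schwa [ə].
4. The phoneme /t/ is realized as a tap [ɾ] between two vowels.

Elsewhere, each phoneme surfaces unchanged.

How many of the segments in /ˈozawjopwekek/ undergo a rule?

Segments that undergo a rule: /a/ → [ə] (rule 3); /o/ → [ə] (rule 3); /e/ → [ə] (rule 3); /e/ → [ə] (rule 3).
All other segments surface unchanged.

4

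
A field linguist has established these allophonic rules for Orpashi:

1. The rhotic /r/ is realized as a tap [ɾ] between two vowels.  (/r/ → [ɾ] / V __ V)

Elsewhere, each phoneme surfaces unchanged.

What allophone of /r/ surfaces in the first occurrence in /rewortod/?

/r/ — word-initial; rule 1 does not apply here → [r].

[r]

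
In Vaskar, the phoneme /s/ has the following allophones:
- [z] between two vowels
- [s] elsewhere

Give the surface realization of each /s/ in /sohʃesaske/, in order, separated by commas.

[s], [z], [s]

Occurrence 1 (position 1): no conditioning environment matches → elsewhere allophone [s].
Occurrence 2 (position 6): between two vowels → [z].
Occurrence 3 (position 8): no conditioning environment matches → elsewhere allophone [s].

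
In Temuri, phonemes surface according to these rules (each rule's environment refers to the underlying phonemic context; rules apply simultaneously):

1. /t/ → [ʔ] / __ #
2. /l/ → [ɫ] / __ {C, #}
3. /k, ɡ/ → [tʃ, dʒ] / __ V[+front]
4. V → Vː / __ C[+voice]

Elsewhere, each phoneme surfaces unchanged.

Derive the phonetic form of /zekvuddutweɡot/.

/e/ (between /z/ and /k/) is in the target of rule 4 but the environment (before a voiced consonant) is not met → [e].
/k/ (between /e/ and /v/) fails the environment for rule 3, so it stays [k].
/u/ (between /v/ and /d/) occurs before a voiced consonant → [uː] by rule 4.
/u/ (between /d/ and /t/) is in the target of rule 4 but the environment (before a voiced consonant) is not met → [u].
/t/ (between /u/ and /w/) is in the target of rule 1 but the environment (word-finally) is not met → [t].
/e/ — between /w/ and /ɡ/, before a voiced consonant — surfaces as [eː] (rule 4).
/ɡ/ (between /e/ and /o/) is in the target of rule 3 but the environment (before a front vowel) is not met → [ɡ].
/o/ (between /ɡ/ and /t/) is in the target of rule 4 but the environment (before a voiced consonant) is not met → [o].
/t/ (word-final) occurs word-finally → [ʔ] by rule 1.

[zekvuːddutweːɡoʔ]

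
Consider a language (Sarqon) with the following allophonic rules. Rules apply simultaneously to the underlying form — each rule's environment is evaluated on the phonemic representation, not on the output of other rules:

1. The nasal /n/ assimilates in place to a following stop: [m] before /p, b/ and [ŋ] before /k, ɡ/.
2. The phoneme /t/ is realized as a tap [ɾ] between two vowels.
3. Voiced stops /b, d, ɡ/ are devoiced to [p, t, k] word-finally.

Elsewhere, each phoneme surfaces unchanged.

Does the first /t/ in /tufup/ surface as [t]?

Yes

/t/ (word-initial): rule 2 targets it, but not between two vowels → unchanged [t].
The actual realization is [t], which matches [t].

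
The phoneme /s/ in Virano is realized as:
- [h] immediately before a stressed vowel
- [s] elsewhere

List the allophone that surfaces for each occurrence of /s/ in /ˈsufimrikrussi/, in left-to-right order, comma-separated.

[h], [s], [s]

Occurrence 1 (position 1): immediately before a stressed vowel → [h].
Occurrence 2 (position 11): no conditioning environment matches → elsewhere allophone [s].
Occurrence 3 (position 12): no conditioning environment matches → elsewhere allophone [s].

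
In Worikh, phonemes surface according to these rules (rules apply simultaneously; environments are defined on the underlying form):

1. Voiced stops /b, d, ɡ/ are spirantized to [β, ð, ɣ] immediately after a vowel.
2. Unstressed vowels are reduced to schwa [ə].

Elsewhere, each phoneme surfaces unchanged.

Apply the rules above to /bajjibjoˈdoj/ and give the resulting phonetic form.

[bəjjəβjəˈðoj]

/b/ (word-initial) is in the target of rule 1 but the environment (immediately after a vowel) is not met → [b].
/a/ (between /b/ and /j/) occurs in an unstressed syllable → [ə] by rule 2.
/j/ (between /a/ and /j/): no rule targets it → [j].
/j/ (between /j/ and /i/) is unaffected → [j].
/i/ (between /j/ and /b/) occurs in an unstressed syllable → [ə] by rule 2.
/b/ — between /i/ and /j/, immediately after a vowel — surfaces as [β] (rule 1).
/j/ stays [j].
/o/ — between /j/ and /d/, in an unstressed syllable — surfaces as [ə] (rule 2).
/d/ (between /o/ and /o/): immediately after a vowel, so rule 1 applies → [ð].
/o/ (between /d/ and /j/): rule 2 targets it, but not in an unstressed syllable → unchanged [o].
/j/ (word-final) is unaffected → [j].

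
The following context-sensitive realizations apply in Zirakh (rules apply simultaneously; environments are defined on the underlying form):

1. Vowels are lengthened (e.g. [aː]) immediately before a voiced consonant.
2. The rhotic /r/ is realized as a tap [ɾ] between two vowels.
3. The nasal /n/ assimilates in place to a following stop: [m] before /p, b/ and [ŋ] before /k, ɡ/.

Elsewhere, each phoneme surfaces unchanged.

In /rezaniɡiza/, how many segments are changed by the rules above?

4

Segments that undergo a rule: /e/ → [eː] (rule 1); /a/ → [aː] (rule 1); /i/ → [iː] (rule 1); /i/ → [iː] (rule 1).
All other segments surface unchanged.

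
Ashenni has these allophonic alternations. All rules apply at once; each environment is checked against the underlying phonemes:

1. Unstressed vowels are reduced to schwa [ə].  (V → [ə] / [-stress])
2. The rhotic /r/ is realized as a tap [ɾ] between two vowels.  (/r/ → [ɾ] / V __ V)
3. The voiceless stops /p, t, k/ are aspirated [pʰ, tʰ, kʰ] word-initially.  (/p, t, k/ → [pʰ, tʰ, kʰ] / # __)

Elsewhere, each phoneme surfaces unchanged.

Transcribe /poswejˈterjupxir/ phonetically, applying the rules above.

[pʰəswəjˈterjəpxər]

/p/ (word-initial): word-initially, so rule 3 applies → [pʰ].
/o/ (between /p/ and /s/) occurs in an unstressed syllable → [ə] by rule 1.
/s/ stays [s].
/w/ — not in any rule's target class → [w].
/e/ (between /w/ and /j/) occurs in an unstressed syllable → [ə] by rule 1.
/j/ stays [j].
/t/ — between /j/ and /e/; rule 3 does not apply here → [t].
/e/ (between /t/ and /r/) is in the target of rule 1 but the environment (in an unstressed syllable) is not met → [e].
/r/ (between /e/ and /j/): rule 2 targets it, but not between two vowels → unchanged [r].
/j/ (between /r/ and /u/) is unaffected → [j].
/u/ — between /j/ and /p/, in an unstressed syllable — surfaces as [ə] (rule 1).
/p/ (between /u/ and /x/) is in the target of rule 3 but the environment (word-initially) is not met → [p].
/x/ (between /p/ and /i/) is unaffected → [x].
/i/ — between /x/ and /r/, in an unstressed syllable — surfaces as [ə] (rule 1).
/r/ (word-final) is in the target of rule 2 but the environment (between two vowels) is not met → [r].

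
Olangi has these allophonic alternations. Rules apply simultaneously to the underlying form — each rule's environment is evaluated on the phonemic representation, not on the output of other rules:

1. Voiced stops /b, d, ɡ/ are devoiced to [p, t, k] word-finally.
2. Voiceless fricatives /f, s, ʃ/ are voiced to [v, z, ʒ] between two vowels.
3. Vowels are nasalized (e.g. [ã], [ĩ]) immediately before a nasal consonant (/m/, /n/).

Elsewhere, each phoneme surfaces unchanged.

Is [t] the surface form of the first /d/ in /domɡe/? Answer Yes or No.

No

/d/ (word-initial) fails the environment for rule 1, so it stays [d].
The actual realization is [d], not [t].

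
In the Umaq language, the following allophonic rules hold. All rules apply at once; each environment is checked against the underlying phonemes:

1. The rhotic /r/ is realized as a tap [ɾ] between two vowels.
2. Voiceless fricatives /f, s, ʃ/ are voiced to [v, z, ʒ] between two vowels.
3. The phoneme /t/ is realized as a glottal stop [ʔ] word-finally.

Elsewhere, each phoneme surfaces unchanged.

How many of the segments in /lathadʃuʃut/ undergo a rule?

Segments that undergo a rule: /ʃ/ → [ʒ] (rule 2); /t/ → [ʔ] (rule 3).
All other segments surface unchanged.

2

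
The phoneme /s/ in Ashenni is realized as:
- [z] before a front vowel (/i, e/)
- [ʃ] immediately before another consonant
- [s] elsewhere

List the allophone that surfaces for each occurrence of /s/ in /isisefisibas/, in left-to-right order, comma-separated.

Occurrence 1 (position 2): before a front vowel (/i, e/) → [z].
Occurrence 2 (position 4): before a front vowel (/i, e/) → [z].
Occurrence 3 (position 8): before a front vowel (/i, e/) → [z].
Occurrence 4 (position 12): no conditioning environment matches → elsewhere allophone [s].

[z], [z], [z], [s]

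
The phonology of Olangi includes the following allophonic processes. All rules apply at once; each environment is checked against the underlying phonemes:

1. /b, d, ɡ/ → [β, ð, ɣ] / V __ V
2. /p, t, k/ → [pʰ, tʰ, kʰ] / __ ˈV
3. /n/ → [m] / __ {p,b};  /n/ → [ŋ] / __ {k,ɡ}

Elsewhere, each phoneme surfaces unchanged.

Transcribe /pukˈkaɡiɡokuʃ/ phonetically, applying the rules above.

[pukˈkʰaɣiɣokuʃ]

/p/ — word-initial; rule 2 does not apply here → [p].
/u/ — not in any rule's target class → [u].
/k/ (between /u/ and /k/) is in the target of rule 2 but the environment (immediately before a stressed vowel) is not met → [k].
/k/ (between /k/ and /a/): immediately before a stressed vowel, so rule 2 applies → [kʰ].
/a/ (between /k/ and /ɡ/) is unaffected → [a].
/ɡ/ (between /a/ and /i/): between two vowels, so rule 1 applies → [ɣ].
/i/ (between /ɡ/ and /ɡ/) is unaffected → [i].
/ɡ/ (between /i/ and /o/) occurs between two vowels → [ɣ] by rule 1.
/o/ (between /ɡ/ and /k/): no rule targets it → [o].
/k/ — between /o/ and /u/; rule 2 does not apply here → [k].
/u/ stays [u].
/ʃ/ (word-final): no rule targets it → [ʃ].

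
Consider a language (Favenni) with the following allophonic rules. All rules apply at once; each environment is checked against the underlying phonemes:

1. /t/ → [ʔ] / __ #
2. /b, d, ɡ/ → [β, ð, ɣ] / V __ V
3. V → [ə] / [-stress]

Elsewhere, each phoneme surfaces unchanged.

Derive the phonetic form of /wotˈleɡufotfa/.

/o/ meets the environment for rule 3 (in an unstressed syllable) → [ə].
/t/ — between /o/ and /l/; rule 1 does not apply here → [t].
/e/ — between /l/ and /ɡ/; rule 3 does not apply here → [e].
/ɡ/ — between /e/ and /u/, between two vowels — surfaces as [ɣ] (rule 2).
/u/ meets the environment for rule 3 (in an unstressed syllable) → [ə].
Rule 3 applies to /o/ (between /f/ and /t/: in an unstressed syllable) → [ə].
/t/ — between /o/ and /f/; rule 1 does not apply here → [t].
/a/ (word-final) occurs in an unstressed syllable → [ə] by rule 3.

[wətˈleɣəfətfə]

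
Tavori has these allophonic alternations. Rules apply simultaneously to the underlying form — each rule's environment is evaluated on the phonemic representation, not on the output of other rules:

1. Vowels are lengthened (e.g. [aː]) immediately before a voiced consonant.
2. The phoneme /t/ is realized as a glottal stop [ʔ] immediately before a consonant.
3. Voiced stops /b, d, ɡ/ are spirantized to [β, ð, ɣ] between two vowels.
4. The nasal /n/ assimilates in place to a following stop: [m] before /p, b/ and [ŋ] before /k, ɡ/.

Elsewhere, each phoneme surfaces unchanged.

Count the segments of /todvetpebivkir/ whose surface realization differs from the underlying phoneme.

6

Segments that undergo a rule: /o/ → [oː] (rule 1); /t/ → [ʔ] (rule 2); /e/ → [eː] (rule 1); /b/ → [β] (rule 3); /i/ → [iː] (rule 1); /i/ → [iː] (rule 1).
All other segments surface unchanged.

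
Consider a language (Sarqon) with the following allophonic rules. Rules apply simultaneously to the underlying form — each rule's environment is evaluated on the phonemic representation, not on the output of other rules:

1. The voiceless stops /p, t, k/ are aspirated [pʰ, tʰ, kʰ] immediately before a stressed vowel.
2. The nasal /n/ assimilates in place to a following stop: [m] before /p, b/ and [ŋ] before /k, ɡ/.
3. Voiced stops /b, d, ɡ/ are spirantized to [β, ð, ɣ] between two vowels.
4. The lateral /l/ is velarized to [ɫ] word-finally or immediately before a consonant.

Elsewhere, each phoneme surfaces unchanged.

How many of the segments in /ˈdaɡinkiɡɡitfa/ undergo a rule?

Segments that undergo a rule: /ɡ/ → [ɣ] (rule 3); /n/ → [ŋ] (rule 2).
All other segments surface unchanged.

2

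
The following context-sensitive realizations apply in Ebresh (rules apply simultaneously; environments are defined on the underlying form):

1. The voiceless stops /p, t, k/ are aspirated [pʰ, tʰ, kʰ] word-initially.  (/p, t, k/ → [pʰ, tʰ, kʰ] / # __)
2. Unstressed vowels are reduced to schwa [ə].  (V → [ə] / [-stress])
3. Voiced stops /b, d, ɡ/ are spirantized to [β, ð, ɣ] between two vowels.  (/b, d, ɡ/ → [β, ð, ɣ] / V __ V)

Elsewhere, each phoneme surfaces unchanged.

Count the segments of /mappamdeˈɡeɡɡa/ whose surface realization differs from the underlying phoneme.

Segments that undergo a rule: /a/ → [ə] (rule 2); /a/ → [ə] (rule 2); /e/ → [ə] (rule 2); /ɡ/ → [ɣ] (rule 3); /a/ → [ə] (rule 2).
All other segments surface unchanged.

5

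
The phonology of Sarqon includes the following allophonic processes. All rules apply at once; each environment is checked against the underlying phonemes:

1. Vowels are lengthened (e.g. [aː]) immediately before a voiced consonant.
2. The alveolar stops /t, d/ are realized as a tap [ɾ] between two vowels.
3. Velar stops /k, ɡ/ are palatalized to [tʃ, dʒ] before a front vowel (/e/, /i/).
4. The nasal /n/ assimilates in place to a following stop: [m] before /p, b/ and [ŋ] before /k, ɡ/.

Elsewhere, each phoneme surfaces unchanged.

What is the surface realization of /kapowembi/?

/k/ (word-initial) fails the environment for rule 3, so it stays [k].
/a/ (between /k/ and /p/) is in the target of rule 1 but the environment (before a voiced consonant) is not met → [a].
/p/ (between /a/ and /o/) is unaffected → [p].
/o/ (between /p/ and /w/) occurs before a voiced consonant → [oː] by rule 1.
/w/ stays [w].
Rule 1 applies to /e/ (between /w/ and /m/: before a voiced consonant) → [eː].
/m/ — not in any rule's target class → [m].
/b/ stays [b].
/i/ (word-final) is in the target of rule 1 but the environment (before a voiced consonant) is not met → [i].

[kapoːweːmbi]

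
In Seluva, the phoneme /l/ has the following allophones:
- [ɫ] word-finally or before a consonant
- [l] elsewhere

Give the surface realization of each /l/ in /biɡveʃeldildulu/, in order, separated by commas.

Occurrence 1 (position 8): word-finally or before a consonant → [ɫ].
Occurrence 2 (position 11): word-finally or before a consonant → [ɫ].
Occurrence 3 (position 14): no conditioning environment matches → elsewhere allophone [l].

[ɫ], [ɫ], [l]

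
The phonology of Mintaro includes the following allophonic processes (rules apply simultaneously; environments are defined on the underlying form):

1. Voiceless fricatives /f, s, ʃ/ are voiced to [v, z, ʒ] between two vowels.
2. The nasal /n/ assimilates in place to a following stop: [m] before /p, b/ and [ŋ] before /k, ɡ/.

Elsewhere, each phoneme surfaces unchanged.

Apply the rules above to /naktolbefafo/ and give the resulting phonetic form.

/n/ (word-initial): rule 2 targets it, but not before a labial or velar stop → unchanged [n].
/a/ (between /n/ and /k/) is unaffected → [a].
/k/ (between /a/ and /t/): no rule targets it → [k].
/t/ — not in any rule's target class → [t].
/o/ (between /t/ and /l/) is unaffected → [o].
/l/ — not in any rule's target class → [l].
/b/ — not in any rule's target class → [b].
/e/ (between /b/ and /f/): no rule targets it → [e].
/f/ (between /e/ and /a/): between two vowels, so rule 1 applies → [v].
/a/ — not in any rule's target class → [a].
/f/ meets the environment for rule 1 (between two vowels) → [v].
/o/ (word-final) is unaffected → [o].

[naktolbevavo]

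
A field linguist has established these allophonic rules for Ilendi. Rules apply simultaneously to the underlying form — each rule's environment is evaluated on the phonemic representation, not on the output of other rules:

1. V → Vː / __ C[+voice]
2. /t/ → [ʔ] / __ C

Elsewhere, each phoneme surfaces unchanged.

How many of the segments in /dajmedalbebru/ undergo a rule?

Segments that undergo a rule: /a/ → [aː] (rule 1); /e/ → [eː] (rule 1); /a/ → [aː] (rule 1); /e/ → [eː] (rule 1).
All other segments surface unchanged.

4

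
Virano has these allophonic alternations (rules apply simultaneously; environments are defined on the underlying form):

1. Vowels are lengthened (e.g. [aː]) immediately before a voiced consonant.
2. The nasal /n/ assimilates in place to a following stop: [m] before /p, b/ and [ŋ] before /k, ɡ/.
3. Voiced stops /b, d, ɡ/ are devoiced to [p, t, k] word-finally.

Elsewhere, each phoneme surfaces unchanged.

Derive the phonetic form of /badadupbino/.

[baːdaːdupbiːno]

/b/ (word-initial) is in the target of rule 3 but the environment (word-finally) is not met → [b].
/a/ (between /b/ and /d/): before a voiced consonant, so rule 1 applies → [aː].
/d/ (between /a/ and /a/) fails the environment for rule 3, so it stays [d].
/a/ (between /d/ and /d/): before a voiced consonant, so rule 1 applies → [aː].
/d/ — between /a/ and /u/; rule 3 does not apply here → [d].
/u/ — between /d/ and /p/; rule 1 does not apply here → [u].
/p/ — not in any rule's target class → [p].
/b/ (between /p/ and /i/) is in the target of rule 3 but the environment (word-finally) is not met → [b].
/i/ meets the environment for rule 1 (before a voiced consonant) → [iː].
/n/ (between /i/ and /o/) fails the environment for rule 2, so it stays [n].
/o/ (word-final): rule 1 targets it, but not before a voiced consonant → unchanged [o].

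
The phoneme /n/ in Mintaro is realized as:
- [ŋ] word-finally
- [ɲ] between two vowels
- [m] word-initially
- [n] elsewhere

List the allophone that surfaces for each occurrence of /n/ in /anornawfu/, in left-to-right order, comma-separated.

Occurrence 1 (position 2): between two vowels → [ɲ].
Occurrence 2 (position 5): no conditioning environment matches → elsewhere allophone [n].

[ɲ], [n]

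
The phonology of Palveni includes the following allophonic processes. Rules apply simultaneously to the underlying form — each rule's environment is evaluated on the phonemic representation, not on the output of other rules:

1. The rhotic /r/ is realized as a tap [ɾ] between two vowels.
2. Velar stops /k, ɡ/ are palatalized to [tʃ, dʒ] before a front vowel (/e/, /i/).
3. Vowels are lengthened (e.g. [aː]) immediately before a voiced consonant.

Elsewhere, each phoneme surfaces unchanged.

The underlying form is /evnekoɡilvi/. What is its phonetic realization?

/e/ (word-initial) occurs before a voiced consonant → [eː] by rule 3.
/v/ (between /e/ and /n/): no rule targets it → [v].
/n/ (between /v/ and /e/) is unaffected → [n].
/e/ (between /n/ and /k/) fails the environment for rule 3, so it stays [e].
/k/ (between /e/ and /o/) is in the target of rule 2 but the environment (before a front vowel) is not met → [k].
/o/ — between /k/ and /ɡ/, before a voiced consonant — surfaces as [oː] (rule 3).
Rule 2 applies to /ɡ/ (between /o/ and /i/: before a front vowel) → [dʒ].
/i/ — between /ɡ/ and /l/, before a voiced consonant — surfaces as [iː] (rule 3).
/l/ (between /i/ and /v/): no rule targets it → [l].
/v/ stays [v].
/i/ — word-final; rule 3 does not apply here → [i].

[eːvnekoːdʒiːlvi]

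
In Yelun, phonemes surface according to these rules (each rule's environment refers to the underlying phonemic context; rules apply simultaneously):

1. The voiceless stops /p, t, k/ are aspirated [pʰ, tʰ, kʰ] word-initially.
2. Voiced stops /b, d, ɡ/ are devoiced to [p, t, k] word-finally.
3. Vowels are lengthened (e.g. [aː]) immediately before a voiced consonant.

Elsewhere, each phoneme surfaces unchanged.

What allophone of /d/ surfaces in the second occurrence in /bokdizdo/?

[d]

/d/ (between /z/ and /o/) is in the target of rule 2 but the environment (word-finally) is not met → [d].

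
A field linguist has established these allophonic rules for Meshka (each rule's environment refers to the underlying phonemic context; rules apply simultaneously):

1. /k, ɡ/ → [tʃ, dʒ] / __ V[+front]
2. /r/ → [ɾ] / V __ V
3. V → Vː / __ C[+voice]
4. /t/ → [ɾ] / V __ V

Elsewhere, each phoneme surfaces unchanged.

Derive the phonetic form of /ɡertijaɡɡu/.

[dʒeːrtiːjaːɡɡu]

/ɡ/ meets the environment for rule 1 (before a front vowel) → [dʒ].
/e/ meets the environment for rule 3 (before a voiced consonant) → [eː].
/r/ (between /e/ and /t/) fails the environment for rule 2, so it stays [r].
/t/ (between /r/ and /i/) is in the target of rule 4 but the environment (between two vowels) is not met → [t].
/i/ — between /t/ and /j/, before a voiced consonant — surfaces as [iː] (rule 3).
/j/ stays [j].
/a/ (between /j/ and /ɡ/): before a voiced consonant, so rule 3 applies → [aː].
/ɡ/ — between /a/ and /ɡ/; rule 1 does not apply here → [ɡ].
/ɡ/ (between /ɡ/ and /u/): rule 1 targets it, but not before a front vowel → unchanged [ɡ].
/u/ (word-final) is in the target of rule 3 but the environment (before a voiced consonant) is not met → [u].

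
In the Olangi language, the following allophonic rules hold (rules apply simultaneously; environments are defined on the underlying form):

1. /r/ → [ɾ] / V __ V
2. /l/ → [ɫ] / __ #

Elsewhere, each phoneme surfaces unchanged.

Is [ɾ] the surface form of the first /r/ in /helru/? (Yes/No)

/r/ — between /l/ and /u/; rule 1 does not apply here → [r].
The actual realization is [r], not [ɾ].

No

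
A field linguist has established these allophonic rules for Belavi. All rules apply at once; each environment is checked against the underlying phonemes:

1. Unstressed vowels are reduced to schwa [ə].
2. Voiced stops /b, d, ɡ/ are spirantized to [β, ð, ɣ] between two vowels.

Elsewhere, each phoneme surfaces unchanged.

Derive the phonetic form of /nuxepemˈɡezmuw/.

/n/ (word-initial): no rule targets it → [n].
/u/ (between /n/ and /x/): in an unstressed syllable, so rule 1 applies → [ə].
/x/ (between /u/ and /e/): no rule targets it → [x].
/e/ (between /x/ and /p/): in an unstressed syllable, so rule 1 applies → [ə].
/p/ (between /e/ and /e/): no rule targets it → [p].
/e/ meets the environment for rule 1 (in an unstressed syllable) → [ə].
/m/ (between /e/ and /ɡ/) is unaffected → [m].
/ɡ/ (between /m/ and /e/): rule 2 targets it, but not between two vowels → unchanged [ɡ].
/e/ (between /ɡ/ and /z/) is in the target of rule 1 but the environment (in an unstressed syllable) is not met → [e].
/z/ (between /e/ and /m/): no rule targets it → [z].
/m/ (between /z/ and /u/): no rule targets it → [m].
/u/ meets the environment for rule 1 (in an unstressed syllable) → [ə].
/w/ stays [w].

[nəxəpəmˈɡezməw]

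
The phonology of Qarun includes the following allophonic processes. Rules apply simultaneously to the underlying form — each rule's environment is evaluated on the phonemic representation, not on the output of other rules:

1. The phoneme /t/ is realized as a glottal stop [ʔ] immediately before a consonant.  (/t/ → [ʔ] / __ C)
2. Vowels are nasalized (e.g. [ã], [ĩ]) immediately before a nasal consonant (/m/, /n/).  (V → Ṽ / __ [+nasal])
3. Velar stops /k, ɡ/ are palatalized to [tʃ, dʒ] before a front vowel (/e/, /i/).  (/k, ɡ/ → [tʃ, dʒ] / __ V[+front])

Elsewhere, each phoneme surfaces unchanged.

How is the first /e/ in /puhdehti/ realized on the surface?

[e]

/e/ (between /d/ and /h/) is in the target of rule 2 but the environment (before a nasal consonant) is not met → [e].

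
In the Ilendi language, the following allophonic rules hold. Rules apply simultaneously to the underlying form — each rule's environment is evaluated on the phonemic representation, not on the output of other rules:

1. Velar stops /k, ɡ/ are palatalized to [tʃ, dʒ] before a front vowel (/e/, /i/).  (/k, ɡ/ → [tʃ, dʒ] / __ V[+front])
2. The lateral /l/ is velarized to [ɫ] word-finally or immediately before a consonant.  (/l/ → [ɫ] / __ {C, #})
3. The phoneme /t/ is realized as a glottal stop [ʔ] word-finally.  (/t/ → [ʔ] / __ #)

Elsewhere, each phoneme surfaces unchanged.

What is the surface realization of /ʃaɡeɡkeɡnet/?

[ʃadʒeɡtʃeɡneʔ]

/ɡ/ (between /a/ and /e/) occurs before a front vowel → [dʒ] by rule 1.
/ɡ/ (between /e/ and /k/) is in the target of rule 1 but the environment (before a front vowel) is not met → [ɡ].
/k/ (between /ɡ/ and /e/) occurs before a front vowel → [tʃ] by rule 1.
/ɡ/ — between /e/ and /n/; rule 1 does not apply here → [ɡ].
/t/ — word-final, word-finally — surfaces as [ʔ] (rule 3).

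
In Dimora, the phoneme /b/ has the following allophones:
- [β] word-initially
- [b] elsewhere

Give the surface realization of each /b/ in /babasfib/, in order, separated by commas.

Occurrence 1 (position 1): word-initially → [β].
Occurrence 2 (position 3): no conditioning environment matches → elsewhere allophone [b].
Occurrence 3 (position 8): no conditioning environment matches → elsewhere allophone [b].

[β], [b], [b]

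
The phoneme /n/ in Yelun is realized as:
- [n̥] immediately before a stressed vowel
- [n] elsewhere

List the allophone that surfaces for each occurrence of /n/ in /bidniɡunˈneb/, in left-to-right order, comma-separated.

[n], [n], [n̥]

Occurrence 1 (position 4): no conditioning environment matches → elsewhere allophone [n].
Occurrence 2 (position 8): no conditioning environment matches → elsewhere allophone [n].
Occurrence 3 (position 9): immediately before a stressed vowel → [n̥].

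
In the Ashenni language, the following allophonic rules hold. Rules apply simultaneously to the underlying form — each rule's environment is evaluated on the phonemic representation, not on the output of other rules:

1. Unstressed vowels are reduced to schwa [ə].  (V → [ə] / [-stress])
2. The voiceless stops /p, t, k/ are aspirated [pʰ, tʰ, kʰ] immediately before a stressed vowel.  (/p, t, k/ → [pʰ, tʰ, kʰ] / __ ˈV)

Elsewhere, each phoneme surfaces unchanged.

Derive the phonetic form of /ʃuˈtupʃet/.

[ʃəˈtʰupʃət]

/ʃ/ stays [ʃ].
/u/ (between /ʃ/ and /t/): in an unstressed syllable, so rule 1 applies → [ə].
/t/ — between /u/ and /u/, immediately before a stressed vowel — surfaces as [tʰ] (rule 2).
/u/ (between /t/ and /p/) is in the target of rule 1 but the environment (in an unstressed syllable) is not met → [u].
/p/ (between /u/ and /ʃ/) is in the target of rule 2 but the environment (immediately before a stressed vowel) is not met → [p].
/ʃ/ (between /p/ and /e/) is unaffected → [ʃ].
/e/ meets the environment for rule 1 (in an unstressed syllable) → [ə].
/t/ (word-final) is in the target of rule 2 but the environment (immediately before a stressed vowel) is not met → [t].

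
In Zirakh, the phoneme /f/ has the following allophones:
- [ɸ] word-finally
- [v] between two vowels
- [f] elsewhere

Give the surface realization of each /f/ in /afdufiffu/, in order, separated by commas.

[f], [v], [f], [f]

Occurrence 1 (position 2): no conditioning environment matches → elsewhere allophone [f].
Occurrence 2 (position 5): between two vowels → [v].
Occurrence 3 (position 7): no conditioning environment matches → elsewhere allophone [f].
Occurrence 4 (position 8): no conditioning environment matches → elsewhere allophone [f].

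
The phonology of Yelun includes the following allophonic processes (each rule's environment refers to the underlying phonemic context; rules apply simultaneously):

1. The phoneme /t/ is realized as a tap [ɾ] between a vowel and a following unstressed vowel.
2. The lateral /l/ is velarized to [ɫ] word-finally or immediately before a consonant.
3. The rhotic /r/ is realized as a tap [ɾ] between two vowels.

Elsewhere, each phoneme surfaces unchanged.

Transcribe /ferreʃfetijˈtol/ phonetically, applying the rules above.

/r/ — between /e/ and /r/; rule 3 does not apply here → [r].
/r/ (between /r/ and /e/) fails the environment for rule 3, so it stays [r].
/t/ meets the environment for rule 1 (between a vowel and a following unstressed vowel) → [ɾ].
/t/ (between /j/ and /o/) is in the target of rule 1 but the environment (between a vowel and a following unstressed vowel) is not met → [t].
/l/ (word-final): word-finally or immediately before a consonant, so rule 2 applies → [ɫ].

[ferreʃfeɾijˈtoɫ]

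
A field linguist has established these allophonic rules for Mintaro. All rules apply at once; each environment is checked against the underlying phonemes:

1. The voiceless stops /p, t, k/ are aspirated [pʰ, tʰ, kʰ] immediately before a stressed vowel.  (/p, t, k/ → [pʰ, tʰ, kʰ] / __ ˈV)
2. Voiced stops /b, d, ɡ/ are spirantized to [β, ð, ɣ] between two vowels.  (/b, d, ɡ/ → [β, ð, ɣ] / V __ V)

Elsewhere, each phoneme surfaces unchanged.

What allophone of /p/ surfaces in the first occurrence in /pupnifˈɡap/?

/p/ — word-initial; rule 1 does not apply here → [p].

[p]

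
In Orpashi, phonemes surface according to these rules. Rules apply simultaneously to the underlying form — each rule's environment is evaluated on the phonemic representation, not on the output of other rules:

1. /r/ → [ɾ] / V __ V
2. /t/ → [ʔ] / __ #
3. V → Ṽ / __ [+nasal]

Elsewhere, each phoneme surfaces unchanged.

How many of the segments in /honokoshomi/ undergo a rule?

2

Segments that undergo a rule: /o/ → [õ] (rule 3); /o/ → [õ] (rule 3).
All other segments surface unchanged.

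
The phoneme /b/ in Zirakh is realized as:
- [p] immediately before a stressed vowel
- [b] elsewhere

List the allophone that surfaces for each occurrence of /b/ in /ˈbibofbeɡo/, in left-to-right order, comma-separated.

[p], [b], [b]

Occurrence 1 (position 1): immediately before a stressed vowel → [p].
Occurrence 2 (position 3): no conditioning environment matches → elsewhere allophone [b].
Occurrence 3 (position 6): no conditioning environment matches → elsewhere allophone [b].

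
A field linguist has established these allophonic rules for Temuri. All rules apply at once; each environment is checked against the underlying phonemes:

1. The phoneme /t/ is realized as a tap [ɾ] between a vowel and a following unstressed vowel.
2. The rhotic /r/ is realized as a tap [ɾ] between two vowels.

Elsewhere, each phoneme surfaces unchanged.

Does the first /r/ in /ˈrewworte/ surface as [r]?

Yes

/r/ (word-initial): rule 2 targets it, but not between two vowels → unchanged [r].
The actual realization is [r], which matches [r].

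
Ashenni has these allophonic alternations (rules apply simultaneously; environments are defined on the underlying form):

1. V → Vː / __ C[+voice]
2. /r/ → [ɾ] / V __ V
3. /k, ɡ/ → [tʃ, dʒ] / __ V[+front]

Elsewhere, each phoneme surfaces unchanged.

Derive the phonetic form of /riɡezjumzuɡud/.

/r/ (word-initial): rule 2 targets it, but not between two vowels → unchanged [r].
/i/ meets the environment for rule 1 (before a voiced consonant) → [iː].
Rule 3 applies to /ɡ/ (between /i/ and /e/: before a front vowel) → [dʒ].
Rule 1 applies to /e/ (between /ɡ/ and /z/: before a voiced consonant) → [eː].
/z/ stays [z].
/j/ (between /z/ and /u/): no rule targets it → [j].
/u/ (between /j/ and /m/): before a voiced consonant, so rule 1 applies → [uː].
/m/ — not in any rule's target class → [m].
/z/ stays [z].
Rule 1 applies to /u/ (between /z/ and /ɡ/: before a voiced consonant) → [uː].
/ɡ/ (between /u/ and /u/) fails the environment for rule 3, so it stays [ɡ].
/u/ (between /ɡ/ and /d/): before a voiced consonant, so rule 1 applies → [uː].
/d/ (word-final) is unaffected → [d].

[riːdʒeːzjuːmzuːɡuːd]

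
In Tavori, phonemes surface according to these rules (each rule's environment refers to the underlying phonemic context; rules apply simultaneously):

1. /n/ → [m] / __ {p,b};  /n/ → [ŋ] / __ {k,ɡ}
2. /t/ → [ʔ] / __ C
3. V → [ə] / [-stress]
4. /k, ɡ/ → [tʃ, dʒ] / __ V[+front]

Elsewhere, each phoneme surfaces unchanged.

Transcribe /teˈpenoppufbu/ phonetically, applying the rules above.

/t/ — word-initial; rule 2 does not apply here → [t].
Rule 3 applies to /e/ (between /t/ and /p/: in an unstressed syllable) → [ə].
/p/ — not in any rule's target class → [p].
/e/ — between /p/ and /n/; rule 3 does not apply here → [e].
/n/ — between /e/ and /o/; rule 1 does not apply here → [n].
/o/ — between /n/ and /p/, in an unstressed syllable — surfaces as [ə] (rule 3).
/p/ stays [p].
/p/ — not in any rule's target class → [p].
Rule 3 applies to /u/ (between /p/ and /f/: in an unstressed syllable) → [ə].
/f/ (between /u/ and /b/): no rule targets it → [f].
/b/ stays [b].
/u/ meets the environment for rule 3 (in an unstressed syllable) → [ə].

[təˈpenəppəfbə]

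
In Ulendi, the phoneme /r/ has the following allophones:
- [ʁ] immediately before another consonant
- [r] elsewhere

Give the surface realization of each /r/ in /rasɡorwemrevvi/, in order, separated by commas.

Occurrence 1 (position 1): no conditioning environment matches → elsewhere allophone [r].
Occurrence 2 (position 6): immediately before another consonant → [ʁ].
Occurrence 3 (position 10): no conditioning environment matches → elsewhere allophone [r].

[r], [ʁ], [r]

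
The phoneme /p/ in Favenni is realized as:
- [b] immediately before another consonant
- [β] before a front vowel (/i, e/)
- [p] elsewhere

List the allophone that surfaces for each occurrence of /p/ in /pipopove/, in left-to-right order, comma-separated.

[β], [p], [p]

Occurrence 1 (position 1): before a front vowel (/i, e/) → [β].
Occurrence 2 (position 3): no conditioning environment matches → elsewhere allophone [p].
Occurrence 3 (position 5): no conditioning environment matches → elsewhere allophone [p].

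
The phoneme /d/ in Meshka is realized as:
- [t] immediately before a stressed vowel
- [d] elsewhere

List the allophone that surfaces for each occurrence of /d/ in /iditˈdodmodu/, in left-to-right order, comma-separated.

Occurrence 1 (position 2): no conditioning environment matches → elsewhere allophone [d].
Occurrence 2 (position 5): immediately before a stressed vowel → [t].
Occurrence 3 (position 7): no conditioning environment matches → elsewhere allophone [d].
Occurrence 4 (position 10): no conditioning environment matches → elsewhere allophone [d].

[d], [t], [d], [d]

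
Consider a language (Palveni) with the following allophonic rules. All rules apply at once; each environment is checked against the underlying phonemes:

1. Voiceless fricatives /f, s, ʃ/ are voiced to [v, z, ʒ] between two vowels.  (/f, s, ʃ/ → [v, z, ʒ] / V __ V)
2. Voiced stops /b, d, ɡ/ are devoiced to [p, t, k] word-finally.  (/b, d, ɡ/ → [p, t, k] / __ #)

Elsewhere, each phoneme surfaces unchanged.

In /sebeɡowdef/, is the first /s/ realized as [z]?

No

/s/ (word-initial) fails the environment for rule 1, so it stays [s].
The actual realization is [s], not [z].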